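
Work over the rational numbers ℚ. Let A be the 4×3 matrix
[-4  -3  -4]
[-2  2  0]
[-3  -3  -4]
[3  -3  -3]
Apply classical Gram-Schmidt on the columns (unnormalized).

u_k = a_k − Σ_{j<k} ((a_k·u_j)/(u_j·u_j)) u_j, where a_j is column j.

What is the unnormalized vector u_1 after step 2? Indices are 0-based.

Step 1: u_0 = a_0 = (-4, -2, -3, 3).
Step 2: u_1 = a_1 − (4/19)·u_0 = (-41/19, 46/19, -45/19, -69/19).

u_1 = (-41/19, 46/19, -45/19, -69/19)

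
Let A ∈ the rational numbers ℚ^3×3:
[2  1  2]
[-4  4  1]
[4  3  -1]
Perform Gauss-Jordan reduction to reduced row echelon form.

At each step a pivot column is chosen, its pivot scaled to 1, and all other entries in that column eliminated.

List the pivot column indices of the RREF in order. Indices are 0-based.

pivot columns: 0, 1, 2

pivot(0,0)=2: scale R0 → (1, 1/2, 1)
  clear (1,0): R1 −= (-4)R0 → (0, 6, 5)
  clear (2,0): R2 −= (4)R0 → (0, 1, -5)
pivot(1,1)=6: scale R1 → (0, 1, 5/6)
  clear (0,1): R0 −= (1/2)R1 → (1, 0, 7/12)
  clear (2,1): R2 −= (1)R1 → (0, 0, -35/6)
pivot(2,2)=-35/6: scale R2 → (0, 0, 1)
  clear (0,2): R0 −= (7/12)R2 → (1, 0, 0)
  clear (1,2): R1 −= (5/6)R2 → (0, 1, 0)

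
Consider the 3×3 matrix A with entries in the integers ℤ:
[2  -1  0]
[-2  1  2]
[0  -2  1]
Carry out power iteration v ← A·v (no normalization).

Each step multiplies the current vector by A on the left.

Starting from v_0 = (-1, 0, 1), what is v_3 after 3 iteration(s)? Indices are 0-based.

v_0 = (-1, 0, 1).
v_1 = A·v_0 = (-2, 4, 1).
v_2 = A·v_1 = (-8, 10, -7).
v_3 = A·v_2 = (-26, 12, -27).

v_3 = (-26, 12, -27)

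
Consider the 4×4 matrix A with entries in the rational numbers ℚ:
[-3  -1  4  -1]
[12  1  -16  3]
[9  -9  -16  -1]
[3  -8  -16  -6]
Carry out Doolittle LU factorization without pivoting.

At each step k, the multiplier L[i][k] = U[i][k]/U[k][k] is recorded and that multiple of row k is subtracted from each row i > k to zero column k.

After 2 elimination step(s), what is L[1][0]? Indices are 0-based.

L[1][0] = -4

k=0: U[0][0]=-3
  eliminate (1,0): mult=-4, new row 1: (0, -3, 0, -1); set L[1][0]=-4
  eliminate (2,0): mult=-3, new row 2: (0, -12, -4, -4); set L[2][0]=-3
  eliminate (3,0): mult=-1, new row 3: (0, -9, -12, -7); set L[3][0]=-1
k=1: U[1][1]=-3
  eliminate (2,1): mult=4, new row 2: (0, 0, -4, 0); set L[2][1]=4
  eliminate (3,1): mult=3, new row 3: (0, 0, -12, -4); set L[3][1]=3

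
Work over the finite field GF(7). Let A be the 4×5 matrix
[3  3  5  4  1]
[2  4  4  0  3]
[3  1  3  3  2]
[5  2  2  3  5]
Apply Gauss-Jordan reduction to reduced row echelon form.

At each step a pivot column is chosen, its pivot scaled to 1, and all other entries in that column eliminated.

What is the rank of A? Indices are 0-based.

rank = 4

step 1: normalize row 0 (÷3) = (1, 1, 4, 6, 5)
  row 1: subtract 2×row0 = (0, 2, 3, 2, 0)
  row 2: subtract 3×row0 = (0, 5, 5, 6, 1)
  row 3: subtract 5×row0 = (0, 4, 3, 1, 1)
step 2: normalize row 1 (÷2) = (0, 1, 5, 1, 0)
  row 0: subtract 1×row1 = (1, 0, 6, 5, 5)
  row 2: subtract 5×row1 = (0, 0, 1, 1, 1)
  row 3: subtract 4×row1 = (0, 0, 4, 4, 1)
step 3: normalize row 2 (÷1) = (0, 0, 1, 1, 1)
  row 0: subtract 6×row2 = (1, 0, 0, 6, 6)
  row 1: subtract 5×row2 = (0, 1, 0, 3, 2)
  row 3: subtract 4×row2 = (0, 0, 0, 0, 4)
skip col 3 (zero from row 3)
step 4: normalize row 3 (÷4) = (0, 0, 0, 0, 1)
  row 0: subtract 6×row3 = (1, 0, 0, 6, 0)
  row 1: subtract 2×row3 = (0, 1, 0, 3, 0)
  row 2: subtract 1×row3 = (0, 0, 1, 1, 0)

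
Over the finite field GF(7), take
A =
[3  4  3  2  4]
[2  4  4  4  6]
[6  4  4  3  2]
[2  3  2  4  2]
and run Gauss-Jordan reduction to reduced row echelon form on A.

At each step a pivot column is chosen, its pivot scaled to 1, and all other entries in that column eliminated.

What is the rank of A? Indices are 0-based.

pivot(0,0)=3: scale R0 → (1, 6, 1, 3, 6)
  clear (1,0): R1 −= (2)R0 → (0, 6, 2, 5, 1)
  clear (2,0): R2 −= (6)R0 → (0, 3, 5, 6, 1)
  clear (3,0): R3 −= (2)R0 → (0, 5, 0, 5, 4)
pivot(1,1)=6: scale R1 → (0, 1, 5, 2, 6)
  clear (0,1): R0 −= (6)R1 → (1, 0, 6, 5, 5)
  clear (2,1): R2 −= (3)R1 → (0, 0, 4, 0, 4)
  clear (3,1): R3 −= (5)R1 → (0, 0, 3, 2, 2)
pivot(2,2)=4: scale R2 → (0, 0, 1, 0, 1)
  clear (0,2): R0 −= (6)R2 → (1, 0, 0, 5, 6)
  clear (1,2): R1 −= (5)R2 → (0, 1, 0, 2, 1)
  clear (3,2): R3 −= (3)R2 → (0, 0, 0, 2, 6)
pivot(3,3)=2: scale R3 → (0, 0, 0, 1, 3)
  clear (0,3): R0 −= (5)R3 → (1, 0, 0, 0, 5)
  clear (1,3): R1 −= (2)R3 → (0, 1, 0, 0, 2)

rank = 4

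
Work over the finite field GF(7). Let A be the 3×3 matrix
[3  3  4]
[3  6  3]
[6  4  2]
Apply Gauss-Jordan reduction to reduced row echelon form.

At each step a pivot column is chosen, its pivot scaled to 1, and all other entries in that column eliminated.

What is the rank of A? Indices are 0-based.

step 1: normalize row 0 (÷3) = (1, 1, 6)
  row 1: subtract 3×row0 = (0, 3, 6)
  row 2: subtract 6×row0 = (0, 5, 1)
step 2: normalize row 1 (÷3) = (0, 1, 2)
  row 0: subtract 1×row1 = (1, 0, 4)
  row 2: subtract 5×row1 = (0, 0, 5)
step 3: normalize row 2 (÷5) = (0, 0, 1)
  row 0: subtract 4×row2 = (1, 0, 0)
  row 1: subtract 2×row2 = (0, 1, 0)

rank = 3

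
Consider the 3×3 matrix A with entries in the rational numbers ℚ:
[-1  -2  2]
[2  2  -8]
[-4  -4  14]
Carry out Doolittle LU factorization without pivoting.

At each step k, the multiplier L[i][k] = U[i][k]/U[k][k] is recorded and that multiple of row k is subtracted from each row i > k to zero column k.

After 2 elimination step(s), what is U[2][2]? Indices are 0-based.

Step 1: pivot at (0,0) is -1.
  row1 ← row1 − (-2)·row0  ⇒  L[1][0]=-2, U row1=(0, -2, -4)
  row2 ← row2 − (4)·row0  ⇒  L[2][0]=4, U row2=(0, 4, 6)
Step 2: pivot at (1,1) is -2.
  row2 ← row2 − (-2)·row1  ⇒  L[2][1]=-2, U row2=(0, 0, -2)

U[2][2] = -2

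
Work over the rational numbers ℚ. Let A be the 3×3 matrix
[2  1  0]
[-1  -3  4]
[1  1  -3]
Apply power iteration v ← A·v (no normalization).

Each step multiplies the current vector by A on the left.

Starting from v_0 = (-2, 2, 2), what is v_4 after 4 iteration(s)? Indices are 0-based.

v_4 = (114, -888, 430)

v_0 = (-2, 2, 2).
v_1 = A·v_0 = (-2, 4, -6).
v_2 = A·v_1 = (0, -34, 20).
v_3 = A·v_2 = (-34, 182, -94).
v_4 = A·v_3 = (114, -888, 430).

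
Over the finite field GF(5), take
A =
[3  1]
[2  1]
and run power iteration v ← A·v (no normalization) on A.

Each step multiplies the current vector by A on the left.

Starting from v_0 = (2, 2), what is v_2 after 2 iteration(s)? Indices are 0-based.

v_0 = (2, 2).
v_1 = A·v_0 = (3, 1).
v_2 = A·v_1 = (0, 2).

v_2 = (0, 2)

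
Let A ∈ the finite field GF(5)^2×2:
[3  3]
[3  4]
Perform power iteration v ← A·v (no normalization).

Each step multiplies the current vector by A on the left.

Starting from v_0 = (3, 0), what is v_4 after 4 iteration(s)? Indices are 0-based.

v_0 = (3, 0).
v_1 = A·v_0 = (4, 4).
v_2 = A·v_1 = (4, 3).
v_3 = A·v_2 = (1, 4).
v_4 = A·v_3 = (0, 4).

v_4 = (0, 4)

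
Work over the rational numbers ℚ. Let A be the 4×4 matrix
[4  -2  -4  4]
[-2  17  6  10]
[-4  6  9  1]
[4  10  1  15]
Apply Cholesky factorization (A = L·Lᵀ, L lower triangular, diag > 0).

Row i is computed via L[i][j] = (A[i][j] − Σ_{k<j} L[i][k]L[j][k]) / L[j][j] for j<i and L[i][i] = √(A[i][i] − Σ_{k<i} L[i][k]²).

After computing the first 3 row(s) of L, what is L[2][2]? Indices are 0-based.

L[2][2] = 2

Step 1: L[0][0] = √(4) = 2.
  L[1][0] = (-2) / L[0][0] = -1.
Step 2: L[1][1] = √(16) = 4.
  L[2][0] = (-4) / L[0][0] = -2.
  L[2][1] = (4) / L[1][1] = 1.
Step 3: L[2][2] = √(4) = 2.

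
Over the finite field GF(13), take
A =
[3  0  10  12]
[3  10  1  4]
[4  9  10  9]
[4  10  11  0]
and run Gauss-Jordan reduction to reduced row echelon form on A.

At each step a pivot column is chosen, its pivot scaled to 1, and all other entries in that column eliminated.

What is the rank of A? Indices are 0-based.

rank = 4

pivot(0,0)=3: scale R0 → (1, 0, 12, 4)
  clear (1,0): R1 −= (3)R0 → (0, 10, 4, 5)
  clear (2,0): R2 −= (4)R0 → (0, 9, 1, 6)
  clear (3,0): R3 −= (4)R0 → (0, 10, 2, 10)
pivot(1,1)=10: scale R1 → (0, 1, 3, 7)
  clear (2,1): R2 −= (9)R1 → (0, 0, 0, 8)
  clear (3,1): R3 −= (10)R1 → (0, 0, 11, 5)
pivot(2,2): swap R2↔R3
pivot(2,2)=11: scale R2 → (0, 0, 1, 4)
  clear (0,2): R0 −= (12)R2 → (1, 0, 0, 8)
  clear (1,2): R1 −= (3)R2 → (0, 1, 0, 8)
pivot(3,3)=8: scale R3 → (0, 0, 0, 1)
  clear (0,3): R0 −= (8)R3 → (1, 0, 0, 0)
  clear (1,3): R1 −= (8)R3 → (0, 1, 0, 0)
  clear (2,3): R2 −= (4)R3 → (0, 0, 1, 0)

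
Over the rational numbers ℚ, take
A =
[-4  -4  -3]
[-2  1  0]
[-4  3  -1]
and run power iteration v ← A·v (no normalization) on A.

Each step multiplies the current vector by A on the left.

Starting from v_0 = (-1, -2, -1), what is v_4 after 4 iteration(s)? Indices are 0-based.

v_4 = (-3027, -966, -2045)

v_0 = (-1, -2, -1).
v_1 = A·v_0 = (15, 0, -1).
v_2 = A·v_1 = (-57, -30, -59).
v_3 = A·v_2 = (525, 84, 197).
v_4 = A·v_3 = (-3027, -966, -2045).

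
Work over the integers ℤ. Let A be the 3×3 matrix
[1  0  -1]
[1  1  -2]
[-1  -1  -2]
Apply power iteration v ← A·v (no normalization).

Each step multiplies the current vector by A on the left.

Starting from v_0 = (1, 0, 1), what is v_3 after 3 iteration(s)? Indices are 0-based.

v_3 = (-4, -6, -22)

v_0 = (1, 0, 1).
v_1 = A·v_0 = (0, -1, -3).
v_2 = A·v_1 = (3, 5, 7).
v_3 = A·v_2 = (-4, -6, -22).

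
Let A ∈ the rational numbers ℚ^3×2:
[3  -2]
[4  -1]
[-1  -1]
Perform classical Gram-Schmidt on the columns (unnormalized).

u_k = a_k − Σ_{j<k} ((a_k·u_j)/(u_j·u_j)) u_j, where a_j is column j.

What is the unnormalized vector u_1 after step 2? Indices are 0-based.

Step 1: u_0 = a_0 = (3, 4, -1).
Step 2: u_1 = a_1 − (-9/26)·u_0 = (-25/26, 5/13, -35/26).

u_1 = (-25/26, 5/13, -35/26)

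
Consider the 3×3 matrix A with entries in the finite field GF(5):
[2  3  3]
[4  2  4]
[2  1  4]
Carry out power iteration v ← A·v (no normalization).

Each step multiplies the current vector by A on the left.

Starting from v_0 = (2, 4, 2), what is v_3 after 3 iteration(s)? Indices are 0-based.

v_0 = (2, 4, 2).
v_1 = A·v_0 = (2, 4, 1).
v_2 = A·v_1 = (4, 0, 2).
v_3 = A·v_2 = (4, 4, 1).

v_3 = (4, 4, 1)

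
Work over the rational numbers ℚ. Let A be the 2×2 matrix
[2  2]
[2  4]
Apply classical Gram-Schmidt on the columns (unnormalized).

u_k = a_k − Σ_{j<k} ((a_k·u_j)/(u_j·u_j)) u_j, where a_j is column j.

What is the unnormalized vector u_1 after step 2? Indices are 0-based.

u_1 = (-1, 1)

Step 1: u_0 = a_0 = (2, 2).
Step 2: u_1 = a_1 − (3/2)·u_0 = (-1, 1).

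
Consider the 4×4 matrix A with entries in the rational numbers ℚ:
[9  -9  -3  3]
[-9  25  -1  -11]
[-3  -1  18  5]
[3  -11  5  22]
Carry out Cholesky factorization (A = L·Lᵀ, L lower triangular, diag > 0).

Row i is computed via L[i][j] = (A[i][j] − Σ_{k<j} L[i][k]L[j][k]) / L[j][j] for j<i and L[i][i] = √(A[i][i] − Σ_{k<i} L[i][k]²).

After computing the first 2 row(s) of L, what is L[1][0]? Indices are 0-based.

Step 1: L[0][0] = √(9) = 3.
  L[1][0] = (-9) / L[0][0] = -3.
Step 2: L[1][1] = √(16) = 4.

L[1][0] = -3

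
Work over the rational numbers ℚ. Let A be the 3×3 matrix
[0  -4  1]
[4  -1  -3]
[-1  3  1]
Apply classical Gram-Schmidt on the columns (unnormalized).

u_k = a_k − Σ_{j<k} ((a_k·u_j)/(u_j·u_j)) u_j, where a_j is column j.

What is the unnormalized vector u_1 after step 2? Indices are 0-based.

Step 1: u_0 = a_0 = (0, 4, -1).
Step 2: u_1 = a_1 − (-7/17)·u_0 = (-4, 11/17, 44/17).

u_1 = (-4, 11/17, 44/17)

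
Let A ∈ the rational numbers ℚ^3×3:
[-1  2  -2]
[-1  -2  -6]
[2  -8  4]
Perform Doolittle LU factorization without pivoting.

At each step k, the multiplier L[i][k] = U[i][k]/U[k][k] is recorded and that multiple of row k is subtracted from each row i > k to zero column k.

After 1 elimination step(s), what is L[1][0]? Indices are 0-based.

L[1][0] = 1

Step 1: pivot at (0,0) is -1.
  row1 ← row1 − (1)·row0  ⇒  L[1][0]=1, U row1=(0, -4, -4)
  row2 ← row2 − (-2)·row0  ⇒  L[2][0]=-2, U row2=(0, -4, 0)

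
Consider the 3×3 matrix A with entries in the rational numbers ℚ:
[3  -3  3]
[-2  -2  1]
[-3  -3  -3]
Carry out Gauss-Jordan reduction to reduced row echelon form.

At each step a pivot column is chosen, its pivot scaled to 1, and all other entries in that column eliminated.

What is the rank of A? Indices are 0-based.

[1] R0 /= 3  ⇒  (1, -1, 1)
     R1 -= -2·R0  ⇒  (0, -4, 3)
     R2 -= -3·R0  ⇒  (0, -6, 0)
[2] R1 /= -4  ⇒  (0, 1, -3/4)
     R0 -= -1·R1  ⇒  (1, 0, 1/4)
     R2 -= -6·R1  ⇒  (0, 0, -9/2)
[3] R2 /= -9/2  ⇒  (0, 0, 1)
     R0 -= 1/4·R2  ⇒  (1, 0, 0)
     R1 -= -3/4·R2  ⇒  (0, 1, 0)

rank = 3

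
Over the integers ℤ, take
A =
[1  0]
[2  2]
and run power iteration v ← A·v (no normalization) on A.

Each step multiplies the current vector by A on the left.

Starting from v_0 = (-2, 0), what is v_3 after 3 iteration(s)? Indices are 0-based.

v_3 = (-2, -28)

v_0 = (-2, 0).
v_1 = A·v_0 = (-2, -4).
v_2 = A·v_1 = (-2, -12).
v_3 = A·v_2 = (-2, -28).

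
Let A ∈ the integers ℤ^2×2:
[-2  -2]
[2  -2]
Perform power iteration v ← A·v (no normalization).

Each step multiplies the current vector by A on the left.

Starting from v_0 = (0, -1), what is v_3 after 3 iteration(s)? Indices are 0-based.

v_3 = (16, -16)

v_0 = (0, -1).
v_1 = A·v_0 = (2, 2).
v_2 = A·v_1 = (-8, 0).
v_3 = A·v_2 = (16, -16).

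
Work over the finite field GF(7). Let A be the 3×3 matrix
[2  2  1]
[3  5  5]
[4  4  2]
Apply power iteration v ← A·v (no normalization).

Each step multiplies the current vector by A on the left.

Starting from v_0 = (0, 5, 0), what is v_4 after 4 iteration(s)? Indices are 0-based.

v_0 = (0, 5, 0).
v_1 = A·v_0 = (3, 4, 6).
v_2 = A·v_1 = (6, 3, 5).
v_3 = A·v_2 = (2, 2, 4).
v_4 = A·v_3 = (5, 1, 3).

v_4 = (5, 1, 3)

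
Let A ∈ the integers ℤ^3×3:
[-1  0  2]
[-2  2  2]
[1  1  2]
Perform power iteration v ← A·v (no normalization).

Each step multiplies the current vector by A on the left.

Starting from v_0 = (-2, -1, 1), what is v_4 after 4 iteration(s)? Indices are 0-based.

v_0 = (-2, -1, 1).
v_1 = A·v_0 = (4, 4, -1).
v_2 = A·v_1 = (-6, -2, 6).
v_3 = A·v_2 = (18, 20, 4).
v_4 = A·v_3 = (-10, 12, 46).

v_4 = (-10, 12, 46)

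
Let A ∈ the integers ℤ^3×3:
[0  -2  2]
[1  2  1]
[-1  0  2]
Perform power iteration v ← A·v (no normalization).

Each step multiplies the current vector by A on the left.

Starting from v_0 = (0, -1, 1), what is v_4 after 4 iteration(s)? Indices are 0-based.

v_0 = (0, -1, 1).
v_1 = A·v_0 = (4, -1, 2).
v_2 = A·v_1 = (6, 4, 0).
v_3 = A·v_2 = (-8, 14, -6).
v_4 = A·v_3 = (-40, 14, -4).

v_4 = (-40, 14, -4)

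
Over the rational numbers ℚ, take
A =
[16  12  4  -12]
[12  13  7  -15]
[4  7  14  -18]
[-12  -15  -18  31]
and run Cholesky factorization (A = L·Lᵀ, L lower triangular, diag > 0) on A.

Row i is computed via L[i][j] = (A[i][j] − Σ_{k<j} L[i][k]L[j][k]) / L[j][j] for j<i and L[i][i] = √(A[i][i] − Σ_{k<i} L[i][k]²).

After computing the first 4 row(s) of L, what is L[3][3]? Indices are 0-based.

L[3][3] = 2

Step 1: L[0][0] = √(16) = 4.
  L[1][0] = (12) / L[0][0] = 3.
Step 2: L[1][1] = √(4) = 2.
  L[2][0] = (4) / L[0][0] = 1.
  L[2][1] = (4) / L[1][1] = 2.
Step 3: L[2][2] = √(9) = 3.
  L[3][0] = (-12) / L[0][0] = -3.
  L[3][1] = (-6) / L[1][1] = -3.
  L[3][2] = (-9) / L[2][2] = -3.
Step 4: L[3][3] = √(4) = 2.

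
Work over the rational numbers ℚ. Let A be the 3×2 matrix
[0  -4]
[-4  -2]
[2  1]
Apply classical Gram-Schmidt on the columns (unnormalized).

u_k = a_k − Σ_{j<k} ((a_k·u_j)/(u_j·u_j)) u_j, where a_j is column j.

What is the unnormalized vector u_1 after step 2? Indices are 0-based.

Step 1: u_0 = a_0 = (0, -4, 2).
Step 2: u_1 = a_1 − (1/2)·u_0 = (-4, 0, 0).

u_1 = (-4, 0, 0)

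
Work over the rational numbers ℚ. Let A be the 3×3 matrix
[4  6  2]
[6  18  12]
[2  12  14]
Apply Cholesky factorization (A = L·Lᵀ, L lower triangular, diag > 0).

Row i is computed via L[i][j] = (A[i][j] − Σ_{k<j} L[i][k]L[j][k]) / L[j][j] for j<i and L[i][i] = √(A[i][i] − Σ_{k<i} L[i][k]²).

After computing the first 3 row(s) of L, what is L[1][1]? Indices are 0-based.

Step 1: L[0][0] = √(4) = 2.
  L[1][0] = (6) / L[0][0] = 3.
Step 2: L[1][1] = √(9) = 3.
  L[2][0] = (2) / L[0][0] = 1.
  L[2][1] = (9) / L[1][1] = 3.
Step 3: L[2][2] = √(4) = 2.

L[1][1] = 3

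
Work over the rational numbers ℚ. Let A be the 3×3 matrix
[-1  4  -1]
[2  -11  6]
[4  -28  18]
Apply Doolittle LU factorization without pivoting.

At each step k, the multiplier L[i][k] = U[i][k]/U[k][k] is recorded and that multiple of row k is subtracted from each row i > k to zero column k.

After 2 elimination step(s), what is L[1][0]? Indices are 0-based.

L[1][0] = -2

[col 0] pivot -1
  R1 -= -2*R0 → (0, -3, 4)  (L[1][0] := -2)
  R2 -= -4*R0 → (0, -12, 14)  (L[2][0] := -4)
[col 1] pivot -3
  R2 -= 4*R1 → (0, 0, -2)  (L[2][1] := 4)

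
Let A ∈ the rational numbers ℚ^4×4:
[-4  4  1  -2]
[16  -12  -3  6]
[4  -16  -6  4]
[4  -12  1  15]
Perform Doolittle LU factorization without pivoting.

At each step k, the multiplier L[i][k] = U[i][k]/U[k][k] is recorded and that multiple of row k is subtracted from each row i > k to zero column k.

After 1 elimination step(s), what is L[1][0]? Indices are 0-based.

k=0: U[0][0]=-4
  eliminate (1,0): mult=-4, new row 1: (0, 4, 1, -2); set L[1][0]=-4
  eliminate (2,0): mult=-1, new row 2: (0, -12, -5, 2); set L[2][0]=-1
  eliminate (3,0): mult=-1, new row 3: (0, -8, 2, 13); set L[3][0]=-1

L[1][0] = -4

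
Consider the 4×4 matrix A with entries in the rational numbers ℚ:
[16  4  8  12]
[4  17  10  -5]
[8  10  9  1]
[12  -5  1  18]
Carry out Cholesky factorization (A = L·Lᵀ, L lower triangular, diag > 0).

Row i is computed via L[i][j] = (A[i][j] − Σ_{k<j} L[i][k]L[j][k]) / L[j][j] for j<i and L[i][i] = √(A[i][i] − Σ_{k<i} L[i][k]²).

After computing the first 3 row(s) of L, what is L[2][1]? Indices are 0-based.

Step 1: L[0][0] = √(16) = 4.
  L[1][0] = (4) / L[0][0] = 1.
Step 2: L[1][1] = √(16) = 4.
  L[2][0] = (8) / L[0][0] = 2.
  L[2][1] = (8) / L[1][1] = 2.
Step 3: L[2][2] = √(1) = 1.

L[2][1] = 2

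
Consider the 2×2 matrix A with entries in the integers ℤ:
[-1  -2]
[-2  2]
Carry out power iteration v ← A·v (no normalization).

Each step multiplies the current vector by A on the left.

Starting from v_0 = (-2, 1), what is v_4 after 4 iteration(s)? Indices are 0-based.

v_4 = (-84, 120)

v_0 = (-2, 1).
v_1 = A·v_0 = (0, 6).
v_2 = A·v_1 = (-12, 12).
v_3 = A·v_2 = (-12, 48).
v_4 = A·v_3 = (-84, 120).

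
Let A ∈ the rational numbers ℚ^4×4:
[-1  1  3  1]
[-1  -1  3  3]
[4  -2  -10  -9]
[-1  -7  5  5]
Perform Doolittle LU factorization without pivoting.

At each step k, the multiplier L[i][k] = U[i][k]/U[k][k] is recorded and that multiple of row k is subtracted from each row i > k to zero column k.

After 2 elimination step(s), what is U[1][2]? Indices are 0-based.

Step 1: pivot at (0,0) is -1.
  row1 ← row1 − (1)·row0  ⇒  L[1][0]=1, U row1=(0, -2, 0, 2)
  row2 ← row2 − (-4)·row0  ⇒  L[2][0]=-4, U row2=(0, 2, 2, -5)
  row3 ← row3 − (1)·row0  ⇒  L[3][0]=1, U row3=(0, -8, 2, 4)
Step 2: pivot at (1,1) is -2.
  row2 ← row2 − (-1)·row1  ⇒  L[2][1]=-1, U row2=(0, 0, 2, -3)
  row3 ← row3 − (4)·row1  ⇒  L[3][1]=4, U row3=(0, 0, 2, -4)

U[1][2] = 0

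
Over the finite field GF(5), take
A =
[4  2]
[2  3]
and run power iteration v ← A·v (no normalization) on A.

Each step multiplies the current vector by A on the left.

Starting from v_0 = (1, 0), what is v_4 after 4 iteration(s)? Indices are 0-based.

v_0 = (1, 0).
v_1 = A·v_0 = (4, 2).
v_2 = A·v_1 = (0, 4).
v_3 = A·v_2 = (3, 2).
v_4 = A·v_3 = (1, 2).

v_4 = (1, 2)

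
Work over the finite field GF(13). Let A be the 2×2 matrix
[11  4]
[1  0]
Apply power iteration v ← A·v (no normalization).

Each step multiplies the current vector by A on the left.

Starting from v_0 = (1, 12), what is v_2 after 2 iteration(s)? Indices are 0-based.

v_0 = (1, 12).
v_1 = A·v_0 = (7, 1).
v_2 = A·v_1 = (3, 7).

v_2 = (3, 7)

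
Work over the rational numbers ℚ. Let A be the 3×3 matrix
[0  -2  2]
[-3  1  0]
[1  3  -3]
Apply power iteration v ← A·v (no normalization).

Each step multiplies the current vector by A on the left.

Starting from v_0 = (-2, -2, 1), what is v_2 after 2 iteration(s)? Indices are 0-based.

v_0 = (-2, -2, 1).
v_1 = A·v_0 = (6, 4, -11).
v_2 = A·v_1 = (-30, -14, 51).

v_2 = (-30, -14, 51)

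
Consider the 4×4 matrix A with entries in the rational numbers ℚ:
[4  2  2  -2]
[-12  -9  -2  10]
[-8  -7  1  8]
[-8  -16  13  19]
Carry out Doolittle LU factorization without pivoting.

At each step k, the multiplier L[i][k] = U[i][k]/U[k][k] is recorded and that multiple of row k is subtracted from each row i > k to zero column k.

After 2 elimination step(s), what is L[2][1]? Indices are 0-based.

[col 0] pivot 4
  R1 -= -3*R0 → (0, -3, 4, 4)  (L[1][0] := -3)
  R2 -= -2*R0 → (0, -3, 5, 4)  (L[2][0] := -2)
  R3 -= -2*R0 → (0, -12, 17, 15)  (L[3][0] := -2)
[col 1] pivot -3
  R2 -= 1*R1 → (0, 0, 1, 0)  (L[2][1] := 1)
  R3 -= 4*R1 → (0, 0, 1, -1)  (L[3][1] := 4)

L[2][1] = 1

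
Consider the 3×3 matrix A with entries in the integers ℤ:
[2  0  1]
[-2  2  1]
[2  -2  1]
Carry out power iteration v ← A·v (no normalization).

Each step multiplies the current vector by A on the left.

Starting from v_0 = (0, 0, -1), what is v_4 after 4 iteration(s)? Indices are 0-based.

v_0 = (0, 0, -1).
v_1 = A·v_0 = (-1, -1, -1).
v_2 = A·v_1 = (-3, -1, -1).
v_3 = A·v_2 = (-7, 3, -5).
v_4 = A·v_3 = (-19, 15, -25).

v_4 = (-19, 15, -25)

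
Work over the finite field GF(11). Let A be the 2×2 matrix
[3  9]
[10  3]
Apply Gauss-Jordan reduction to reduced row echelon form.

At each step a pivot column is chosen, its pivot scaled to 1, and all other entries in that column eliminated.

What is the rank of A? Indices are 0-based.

step 1: normalize row 0 (÷3) = (1, 3)
  row 1: subtract 10×row0 = (0, 6)
step 2: normalize row 1 (÷6) = (0, 1)
  row 0: subtract 3×row1 = (1, 0)

rank = 2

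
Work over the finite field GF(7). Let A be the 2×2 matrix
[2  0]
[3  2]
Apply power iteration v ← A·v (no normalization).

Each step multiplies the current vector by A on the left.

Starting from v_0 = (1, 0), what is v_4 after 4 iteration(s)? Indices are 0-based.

v_4 = (2, 5)

v_0 = (1, 0).
v_1 = A·v_0 = (2, 3).
v_2 = A·v_1 = (4, 5).
v_3 = A·v_2 = (1, 1).
v_4 = A·v_3 = (2, 5).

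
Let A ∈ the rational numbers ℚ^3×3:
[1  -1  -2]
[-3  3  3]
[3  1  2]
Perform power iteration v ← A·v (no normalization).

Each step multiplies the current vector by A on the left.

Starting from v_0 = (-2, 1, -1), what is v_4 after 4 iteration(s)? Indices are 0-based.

v_4 = (85, -252, 31)

v_0 = (-2, 1, -1).
v_1 = A·v_0 = (-1, 6, -7).
v_2 = A·v_1 = (7, 0, -11).
v_3 = A·v_2 = (29, -54, -1).
v_4 = A·v_3 = (85, -252, 31).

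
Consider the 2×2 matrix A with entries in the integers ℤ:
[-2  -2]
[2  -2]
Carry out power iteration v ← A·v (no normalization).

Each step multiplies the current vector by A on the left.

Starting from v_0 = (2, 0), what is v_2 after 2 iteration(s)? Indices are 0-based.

v_2 = (0, -16)

v_0 = (2, 0).
v_1 = A·v_0 = (-4, 4).
v_2 = A·v_1 = (0, -16).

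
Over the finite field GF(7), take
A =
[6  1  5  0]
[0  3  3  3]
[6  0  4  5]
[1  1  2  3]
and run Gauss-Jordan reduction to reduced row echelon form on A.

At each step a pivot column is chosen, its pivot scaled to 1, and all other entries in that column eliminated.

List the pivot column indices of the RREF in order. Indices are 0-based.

[1] R0 /= 6  ⇒  (1, 6, 2, 0)
     R2 -= 6·R0  ⇒  (0, 6, 6, 5)
     R3 -= 1·R0  ⇒  (0, 2, 0, 3)
[2] R1 /= 3  ⇒  (0, 1, 1, 1)
     R0 -= 6·R1  ⇒  (1, 0, 3, 1)
     R2 -= 6·R1  ⇒  (0, 0, 0, 6)
     R3 -= 2·R1  ⇒  (0, 0, 5, 1)
[3] R2 <-> R3
[3] R2 /= 5  ⇒  (0, 0, 1, 3)
     R0 -= 3·R2  ⇒  (1, 0, 0, 6)
     R1 -= 1·R2  ⇒  (0, 1, 0, 5)
[4] R3 /= 6  ⇒  (0, 0, 0, 1)
     R0 -= 6·R3  ⇒  (1, 0, 0, 0)
     R1 -= 5·R3  ⇒  (0, 1, 0, 0)
     R2 -= 3·R3  ⇒  (0, 0, 1, 0)

pivot columns: 0, 1, 2, 3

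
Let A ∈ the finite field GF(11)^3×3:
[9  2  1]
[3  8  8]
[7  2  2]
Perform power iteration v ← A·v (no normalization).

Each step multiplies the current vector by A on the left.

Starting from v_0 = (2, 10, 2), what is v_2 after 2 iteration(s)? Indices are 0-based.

v_2 = (8, 8, 10)

v_0 = (2, 10, 2).
v_1 = A·v_0 = (7, 3, 5).
v_2 = A·v_1 = (8, 8, 10).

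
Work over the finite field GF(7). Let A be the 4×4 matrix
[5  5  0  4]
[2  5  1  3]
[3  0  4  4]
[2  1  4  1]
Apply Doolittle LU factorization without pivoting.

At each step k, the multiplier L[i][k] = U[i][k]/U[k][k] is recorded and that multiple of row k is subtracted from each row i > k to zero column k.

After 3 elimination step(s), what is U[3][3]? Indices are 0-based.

U[3][3] = 1

[col 0] pivot 5
  R1 -= 6*R0 → (0, 3, 1, 0)  (L[1][0] := 6)
  R2 -= 2*R0 → (0, 4, 4, 3)  (L[2][0] := 2)
  R3 -= 6*R0 → (0, 6, 4, 5)  (L[3][0] := 6)
[col 1] pivot 3
  R2 -= 6*R1 → (0, 0, 5, 3)  (L[2][1] := 6)
  R3 -= 2*R1 → (0, 0, 2, 5)  (L[3][1] := 2)
[col 2] pivot 5
  R3 -= 6*R2 → (0, 0, 0, 1)  (L[3][2] := 6)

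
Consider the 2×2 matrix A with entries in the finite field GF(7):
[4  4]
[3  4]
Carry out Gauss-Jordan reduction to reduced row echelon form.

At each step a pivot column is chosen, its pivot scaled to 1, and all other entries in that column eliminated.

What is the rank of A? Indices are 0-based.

rank = 2

pivot(0,0)=4: scale R0 → (1, 1)
  clear (1,0): R1 −= (3)R0 → (0, 1)
pivot(1,1)=1: scale R1 → (0, 1)
  clear (0,1): R0 −= (1)R1 → (1, 0)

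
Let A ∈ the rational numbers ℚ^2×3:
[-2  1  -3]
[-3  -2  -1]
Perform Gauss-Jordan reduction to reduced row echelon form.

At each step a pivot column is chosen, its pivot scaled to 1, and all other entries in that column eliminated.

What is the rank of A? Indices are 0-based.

step 1: normalize row 0 (÷-2) = (1, -1/2, 3/2)
  row 1: subtract -3×row0 = (0, -7/2, 7/2)
step 2: normalize row 1 (÷-7/2) = (0, 1, -1)
  row 0: subtract -1/2×row1 = (1, 0, 1)

rank = 2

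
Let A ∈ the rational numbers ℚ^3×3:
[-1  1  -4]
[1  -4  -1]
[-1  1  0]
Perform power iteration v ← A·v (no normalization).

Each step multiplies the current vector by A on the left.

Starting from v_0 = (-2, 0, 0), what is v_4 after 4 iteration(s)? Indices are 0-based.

v_4 = (-156, 176, -76)

v_0 = (-2, 0, 0).
v_1 = A·v_0 = (2, -2, 2).
v_2 = A·v_1 = (-12, 8, -4).
v_3 = A·v_2 = (36, -40, 20).
v_4 = A·v_3 = (-156, 176, -76).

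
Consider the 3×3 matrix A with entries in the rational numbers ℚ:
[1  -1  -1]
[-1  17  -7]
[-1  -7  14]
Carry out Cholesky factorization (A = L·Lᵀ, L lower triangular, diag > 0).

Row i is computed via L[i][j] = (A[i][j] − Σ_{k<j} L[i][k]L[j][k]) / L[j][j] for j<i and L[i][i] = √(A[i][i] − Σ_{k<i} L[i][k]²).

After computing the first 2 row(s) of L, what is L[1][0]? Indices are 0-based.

L[1][0] = -1

Step 1: L[0][0] = √(1) = 1.
  L[1][0] = (-1) / L[0][0] = -1.
Step 2: L[1][1] = √(16) = 4.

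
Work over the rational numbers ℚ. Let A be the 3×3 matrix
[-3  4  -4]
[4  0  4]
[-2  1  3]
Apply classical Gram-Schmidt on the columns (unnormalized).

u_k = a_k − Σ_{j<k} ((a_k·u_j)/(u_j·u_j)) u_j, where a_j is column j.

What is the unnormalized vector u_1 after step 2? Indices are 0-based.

Step 1: u_0 = a_0 = (-3, 4, -2).
Step 2: u_1 = a_1 − (-14/29)·u_0 = (74/29, 56/29, 1/29).

u_1 = (74/29, 56/29, 1/29)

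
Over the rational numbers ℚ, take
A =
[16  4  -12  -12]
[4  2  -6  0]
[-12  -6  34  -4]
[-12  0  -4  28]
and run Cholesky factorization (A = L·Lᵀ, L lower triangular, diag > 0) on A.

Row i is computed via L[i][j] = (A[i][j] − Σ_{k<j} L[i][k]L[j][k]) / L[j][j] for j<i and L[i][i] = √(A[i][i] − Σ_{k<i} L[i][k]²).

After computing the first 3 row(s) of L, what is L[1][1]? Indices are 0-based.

L[1][1] = 1

Step 1: L[0][0] = √(16) = 4.
  L[1][0] = (4) / L[0][0] = 1.
Step 2: L[1][1] = √(1) = 1.
  L[2][0] = (-12) / L[0][0] = -3.
  L[2][1] = (-3) / L[1][1] = -3.
Step 3: L[2][2] = √(16) = 4.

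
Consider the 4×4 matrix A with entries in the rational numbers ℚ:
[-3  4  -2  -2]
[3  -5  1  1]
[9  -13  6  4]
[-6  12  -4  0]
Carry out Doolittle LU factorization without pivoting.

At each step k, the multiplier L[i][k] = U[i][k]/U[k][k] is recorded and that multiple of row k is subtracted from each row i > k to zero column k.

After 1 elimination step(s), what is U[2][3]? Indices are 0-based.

k=0: U[0][0]=-3
  eliminate (1,0): mult=-1, new row 1: (0, -1, -1, -1); set L[1][0]=-1
  eliminate (2,0): mult=-3, new row 2: (0, -1, 0, -2); set L[2][0]=-3
  eliminate (3,0): mult=2, new row 3: (0, 4, 0, 4); set L[3][0]=2

U[2][3] = -2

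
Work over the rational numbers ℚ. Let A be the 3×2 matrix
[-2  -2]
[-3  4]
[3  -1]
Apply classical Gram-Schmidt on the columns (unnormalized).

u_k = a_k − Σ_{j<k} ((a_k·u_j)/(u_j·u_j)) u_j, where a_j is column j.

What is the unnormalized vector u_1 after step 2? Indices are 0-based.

Step 1: u_0 = a_0 = (-2, -3, 3).
Step 2: u_1 = a_1 − (-1/2)·u_0 = (-3, 5/2, 1/2).

u_1 = (-3, 5/2, 1/2)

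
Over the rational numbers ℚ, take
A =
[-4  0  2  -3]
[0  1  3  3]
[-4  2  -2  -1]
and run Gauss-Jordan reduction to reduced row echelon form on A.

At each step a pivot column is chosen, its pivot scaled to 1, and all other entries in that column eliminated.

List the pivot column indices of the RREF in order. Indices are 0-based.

pivot(0,0)=-4: scale R0 → (1, 0, -1/2, 3/4)
  clear (2,0): R2 −= (-4)R0 → (0, 2, -4, 2)
pivot(1,1)=1: scale R1 → (0, 1, 3, 3)
  clear (2,1): R2 −= (2)R1 → (0, 0, -10, -4)
pivot(2,2)=-10: scale R2 → (0, 0, 1, 2/5)
  clear (0,2): R0 −= (-1/2)R2 → (1, 0, 0, 19/20)
  clear (1,2): R1 −= (3)R2 → (0, 1, 0, 9/5)

pivot columns: 0, 1, 2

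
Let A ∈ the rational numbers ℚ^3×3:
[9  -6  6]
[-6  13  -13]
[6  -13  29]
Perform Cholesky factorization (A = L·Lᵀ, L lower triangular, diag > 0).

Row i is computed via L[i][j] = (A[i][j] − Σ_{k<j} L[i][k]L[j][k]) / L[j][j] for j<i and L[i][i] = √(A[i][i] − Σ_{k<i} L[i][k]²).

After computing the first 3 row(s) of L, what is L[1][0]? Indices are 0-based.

L[1][0] = -2

Step 1: L[0][0] = √(9) = 3.
  L[1][0] = (-6) / L[0][0] = -2.
Step 2: L[1][1] = √(9) = 3.
  L[2][0] = (6) / L[0][0] = 2.
  L[2][1] = (-9) / L[1][1] = -3.
Step 3: L[2][2] = √(16) = 4.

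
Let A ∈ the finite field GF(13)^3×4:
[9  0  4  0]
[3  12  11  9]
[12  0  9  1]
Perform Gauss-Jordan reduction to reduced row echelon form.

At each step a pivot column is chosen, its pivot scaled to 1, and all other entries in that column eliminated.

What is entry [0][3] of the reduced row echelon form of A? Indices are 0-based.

step 1: normalize row 0 (÷9) = (1, 0, 12, 0)
  row 1: subtract 3×row0 = (0, 12, 1, 9)
  row 2: subtract 12×row0 = (0, 0, 8, 1)
step 2: normalize row 1 (÷12) = (0, 1, 12, 4)
step 3: normalize row 2 (÷8) = (0, 0, 1, 5)
  row 0: subtract 12×row2 = (1, 0, 0, 5)
  row 1: subtract 12×row2 = (0, 1, 0, 9)

M[0][3] = 5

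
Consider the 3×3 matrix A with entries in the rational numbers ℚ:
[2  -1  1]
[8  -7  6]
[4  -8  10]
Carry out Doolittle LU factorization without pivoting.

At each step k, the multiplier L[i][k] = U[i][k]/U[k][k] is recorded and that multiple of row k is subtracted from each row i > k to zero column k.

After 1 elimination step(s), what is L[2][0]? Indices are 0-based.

k=0: U[0][0]=2
  eliminate (1,0): mult=4, new row 1: (0, -3, 2); set L[1][0]=4
  eliminate (2,0): mult=2, new row 2: (0, -6, 8); set L[2][0]=2

L[2][0] = 2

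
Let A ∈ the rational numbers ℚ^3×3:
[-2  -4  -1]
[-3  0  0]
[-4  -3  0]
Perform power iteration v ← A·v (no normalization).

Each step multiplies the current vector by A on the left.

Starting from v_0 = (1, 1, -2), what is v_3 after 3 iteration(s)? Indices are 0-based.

v_3 = (-127, -81, -144)

v_0 = (1, 1, -2).
v_1 = A·v_0 = (-4, -3, -7).
v_2 = A·v_1 = (27, 12, 25).
v_3 = A·v_2 = (-127, -81, -144).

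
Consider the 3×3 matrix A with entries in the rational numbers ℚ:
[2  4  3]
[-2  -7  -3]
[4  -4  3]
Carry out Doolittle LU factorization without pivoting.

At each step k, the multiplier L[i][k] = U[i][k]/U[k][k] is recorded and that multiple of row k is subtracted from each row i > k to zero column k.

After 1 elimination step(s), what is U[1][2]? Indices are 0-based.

U[1][2] = 0

k=0: U[0][0]=2
  eliminate (1,0): mult=-1, new row 1: (0, -3, 0); set L[1][0]=-1
  eliminate (2,0): mult=2, new row 2: (0, -12, -3); set L[2][0]=2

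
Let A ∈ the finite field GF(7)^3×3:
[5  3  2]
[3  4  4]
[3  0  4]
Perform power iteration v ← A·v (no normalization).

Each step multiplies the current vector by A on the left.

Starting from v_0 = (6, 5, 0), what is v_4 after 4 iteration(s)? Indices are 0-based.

v_4 = (5, 1, 4)

v_0 = (6, 5, 0).
v_1 = A·v_0 = (3, 3, 4).
v_2 = A·v_1 = (4, 2, 4).
v_3 = A·v_2 = (6, 1, 0).
v_4 = A·v_3 = (5, 1, 4).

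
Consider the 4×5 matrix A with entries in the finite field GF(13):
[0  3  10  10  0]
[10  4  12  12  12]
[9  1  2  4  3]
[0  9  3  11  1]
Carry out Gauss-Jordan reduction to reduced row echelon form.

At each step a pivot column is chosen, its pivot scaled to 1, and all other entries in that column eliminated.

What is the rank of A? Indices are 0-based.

pivot(0,0): swap R0↔R1
pivot(0,0)=10: scale R0 → (1, 3, 9, 9, 9)
  clear (2,0): R2 −= (9)R0 → (0, 0, 12, 1, 0)
pivot(1,1)=3: scale R1 → (0, 1, 12, 12, 0)
  clear (0,1): R0 −= (3)R1 → (1, 0, 12, 12, 9)
  clear (3,1): R3 −= (9)R1 → (0, 0, 12, 7, 1)
pivot(2,2)=12: scale R2 → (0, 0, 1, 12, 0)
  clear (0,2): R0 −= (12)R2 → (1, 0, 0, 11, 9)
  clear (1,2): R1 −= (12)R2 → (0, 1, 0, 11, 0)
  clear (3,2): R3 −= (12)R2 → (0, 0, 0, 6, 1)
pivot(3,3)=6: scale R3 → (0, 0, 0, 1, 11)
  clear (0,3): R0 −= (11)R3 → (1, 0, 0, 0, 5)
  clear (1,3): R1 −= (11)R3 → (0, 1, 0, 0, 9)
  clear (2,3): R2 −= (12)R3 → (0, 0, 1, 0, 11)

rank = 4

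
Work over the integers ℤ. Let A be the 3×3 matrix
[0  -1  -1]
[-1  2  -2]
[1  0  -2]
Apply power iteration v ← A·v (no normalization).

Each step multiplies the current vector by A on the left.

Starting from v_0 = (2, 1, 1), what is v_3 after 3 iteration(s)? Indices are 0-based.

v_0 = (2, 1, 1).
v_1 = A·v_0 = (-2, -2, 0).
v_2 = A·v_1 = (2, -2, -2).
v_3 = A·v_2 = (4, -2, 6).

v_3 = (4, -2, 6)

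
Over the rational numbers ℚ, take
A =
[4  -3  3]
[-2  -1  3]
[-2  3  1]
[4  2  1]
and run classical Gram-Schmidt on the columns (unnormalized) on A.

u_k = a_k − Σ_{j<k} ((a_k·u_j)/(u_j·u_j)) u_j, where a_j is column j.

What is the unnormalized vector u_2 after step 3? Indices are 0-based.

u_2 = (176/107, 326/107, 220/107, 97/107)

Step 1: u_0 = a_0 = (4, -2, -2, 4).
Step 2: u_1 = a_1 − (-1/5)·u_0 = (-11/5, -7/5, 13/5, 14/5).
Step 3: u_2 = a_2 − (1/5)·u_0 − (-27/107)·u_1 = (176/107, 326/107, 220/107, 97/107).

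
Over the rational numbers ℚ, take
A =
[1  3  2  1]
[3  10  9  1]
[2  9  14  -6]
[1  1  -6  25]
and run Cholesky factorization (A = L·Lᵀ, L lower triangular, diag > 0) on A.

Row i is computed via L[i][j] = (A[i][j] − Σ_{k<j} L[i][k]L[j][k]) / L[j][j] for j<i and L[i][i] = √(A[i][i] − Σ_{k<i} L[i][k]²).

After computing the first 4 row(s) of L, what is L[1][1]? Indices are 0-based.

L[1][1] = 1

Step 1: L[0][0] = √(1) = 1.
  L[1][0] = (3) / L[0][0] = 3.
Step 2: L[1][1] = √(1) = 1.
  L[2][0] = (2) / L[0][0] = 2.
  L[2][1] = (3) / L[1][1] = 3.
Step 3: L[2][2] = √(1) = 1.
  L[3][0] = (1) / L[0][0] = 1.
  L[3][1] = (-2) / L[1][1] = -2.
  L[3][2] = (-2) / L[2][2] = -2.
Step 4: L[3][3] = √(16) = 4.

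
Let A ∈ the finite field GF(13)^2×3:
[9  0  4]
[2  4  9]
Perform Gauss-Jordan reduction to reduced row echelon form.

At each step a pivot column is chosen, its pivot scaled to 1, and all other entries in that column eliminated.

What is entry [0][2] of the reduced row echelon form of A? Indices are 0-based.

M[0][2] = 12

[1] R0 /= 9  ⇒  (1, 0, 12)
     R1 -= 2·R0  ⇒  (0, 4, 11)
[2] R1 /= 4  ⇒  (0, 1, 6)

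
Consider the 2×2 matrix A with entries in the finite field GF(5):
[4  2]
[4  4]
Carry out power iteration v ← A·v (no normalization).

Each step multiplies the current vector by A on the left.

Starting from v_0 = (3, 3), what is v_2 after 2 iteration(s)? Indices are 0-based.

v_0 = (3, 3).
v_1 = A·v_0 = (3, 4).
v_2 = A·v_1 = (0, 3).

v_2 = (0, 3)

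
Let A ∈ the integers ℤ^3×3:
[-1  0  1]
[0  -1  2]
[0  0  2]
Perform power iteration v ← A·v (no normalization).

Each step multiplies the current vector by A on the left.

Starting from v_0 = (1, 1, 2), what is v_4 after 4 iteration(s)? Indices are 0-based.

v_0 = (1, 1, 2).
v_1 = A·v_0 = (1, 3, 4).
v_2 = A·v_1 = (3, 5, 8).
v_3 = A·v_2 = (5, 11, 16).
v_4 = A·v_3 = (11, 21, 32).

v_4 = (11, 21, 32)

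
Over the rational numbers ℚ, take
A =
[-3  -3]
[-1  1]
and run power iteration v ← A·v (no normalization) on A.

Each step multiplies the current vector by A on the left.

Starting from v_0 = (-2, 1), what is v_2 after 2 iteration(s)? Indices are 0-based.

v_2 = (-18, 0)

v_0 = (-2, 1).
v_1 = A·v_0 = (3, 3).
v_2 = A·v_1 = (-18, 0).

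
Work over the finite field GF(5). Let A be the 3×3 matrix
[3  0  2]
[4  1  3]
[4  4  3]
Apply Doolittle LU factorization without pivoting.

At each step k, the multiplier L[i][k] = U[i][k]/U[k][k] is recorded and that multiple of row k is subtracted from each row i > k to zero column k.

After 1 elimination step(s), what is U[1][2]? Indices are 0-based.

[col 0] pivot 3
  R1 -= 3*R0 → (0, 1, 2)  (L[1][0] := 3)
  R2 -= 3*R0 → (0, 4, 2)  (L[2][0] := 3)

U[1][2] = 2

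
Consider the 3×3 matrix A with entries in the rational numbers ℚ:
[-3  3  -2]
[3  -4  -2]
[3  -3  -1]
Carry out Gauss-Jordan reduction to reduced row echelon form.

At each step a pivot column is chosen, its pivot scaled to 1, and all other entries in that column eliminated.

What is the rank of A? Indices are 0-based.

rank = 3

[1] R0 /= -3  ⇒  (1, -1, 2/3)
     R1 -= 3·R0  ⇒  (0, -1, -4)
     R2 -= 3·R0  ⇒  (0, 0, -3)
[2] R1 /= -1  ⇒  (0, 1, 4)
     R0 -= -1·R1  ⇒  (1, 0, 14/3)
[3] R2 /= -3  ⇒  (0, 0, 1)
     R0 -= 14/3·R2  ⇒  (1, 0, 0)
     R1 -= 4·R2  ⇒  (0, 1, 0)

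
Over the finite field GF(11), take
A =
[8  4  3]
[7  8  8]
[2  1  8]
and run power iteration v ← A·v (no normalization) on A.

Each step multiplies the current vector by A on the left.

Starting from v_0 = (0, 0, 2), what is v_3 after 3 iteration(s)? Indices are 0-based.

v_0 = (0, 0, 2).
v_1 = A·v_0 = (6, 5, 5).
v_2 = A·v_1 = (6, 1, 2).
v_3 = A·v_2 = (3, 0, 7).

v_3 = (3, 0, 7)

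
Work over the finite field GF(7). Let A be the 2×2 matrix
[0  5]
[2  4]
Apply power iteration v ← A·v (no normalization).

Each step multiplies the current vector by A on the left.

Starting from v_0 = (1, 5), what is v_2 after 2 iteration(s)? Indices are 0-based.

v_0 = (1, 5).
v_1 = A·v_0 = (4, 1).
v_2 = A·v_1 = (5, 5).

v_2 = (5, 5)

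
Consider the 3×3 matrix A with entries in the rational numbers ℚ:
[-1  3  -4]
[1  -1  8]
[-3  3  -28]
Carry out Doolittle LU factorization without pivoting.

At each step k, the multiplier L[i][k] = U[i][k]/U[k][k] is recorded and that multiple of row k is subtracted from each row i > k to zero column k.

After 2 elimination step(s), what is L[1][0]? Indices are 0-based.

L[1][0] = -1

[col 0] pivot -1
  R1 -= -1*R0 → (0, 2, 4)  (L[1][0] := -1)
  R2 -= 3*R0 → (0, -6, -16)  (L[2][0] := 3)
[col 1] pivot 2
  R2 -= -3*R1 → (0, 0, -4)  (L[2][1] := -3)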